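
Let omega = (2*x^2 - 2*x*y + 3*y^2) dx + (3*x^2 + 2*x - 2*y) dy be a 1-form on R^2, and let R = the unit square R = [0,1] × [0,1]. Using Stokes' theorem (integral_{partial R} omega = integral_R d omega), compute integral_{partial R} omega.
integral_(partial R) omega = 3

Stokes: integral_partial_R omega = integral_R d omega with d omega = (∂Q/∂x - ∂P/∂y) dx ∧ dy.
  ∂Q/∂x = 6*x + 2
  ∂P/∂y = -2*x + 6*y
  integrand = ∂Q/∂x - ∂P/∂y = 8*x - 6*y + 2.
Integrating over R: integral_0^1 integral_0^1 (8*x - 6*y + 2) dx dy = 3.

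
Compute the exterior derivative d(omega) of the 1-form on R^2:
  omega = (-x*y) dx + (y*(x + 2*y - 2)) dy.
d(omega) = (x + y) dx ∧ dy

For a 1-form omega = sum_i f_i dx_i, the exterior derivative is
  d(omega) = sum_{i < j} (∂f_j/∂x_i - ∂f_i/∂x_j) dx_i ∧ dx_j.
  coefficient of dx ∧ dy: ∂f_2/∂x - ∂f_1/∂y = ∂(y*(x + 2*y - 2))/∂x - ∂(-x*y)/∂y = x + y
Assembling: d(omega) = (x + y) dx ∧ dy.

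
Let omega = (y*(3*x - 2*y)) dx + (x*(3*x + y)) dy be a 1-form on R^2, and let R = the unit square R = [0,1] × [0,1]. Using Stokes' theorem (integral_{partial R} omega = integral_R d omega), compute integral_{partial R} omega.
integral_(partial R) omega = 4

Stokes: integral_partial_R omega = integral_R d omega with d omega = (∂Q/∂x - ∂P/∂y) dx ∧ dy.
  ∂Q/∂x = 6*x + y
  ∂P/∂y = 3*x - 4*y
  integrand = ∂Q/∂x - ∂P/∂y = 3*x + 5*y.
Integrating over R: integral_0^1 integral_0^1 (3*x + 5*y) dx dy = 4.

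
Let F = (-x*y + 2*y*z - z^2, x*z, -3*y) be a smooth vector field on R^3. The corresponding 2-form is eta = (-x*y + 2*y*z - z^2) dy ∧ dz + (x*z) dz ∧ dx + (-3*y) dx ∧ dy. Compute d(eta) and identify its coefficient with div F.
d(eta) = (-y) dx ∧ dy ∧ dz; div F = -y

For a 2-form in R^3 of the form above, applying d gives a 3-form with coefficient ∂P/∂x + ∂Q/∂y + ∂R/∂z:
  ∂P/∂x = -y
  ∂Q/∂y = 0
  ∂R/∂z = 0
Sum = -y, which is exactly div F.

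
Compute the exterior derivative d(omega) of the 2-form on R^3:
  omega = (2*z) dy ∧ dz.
d(omega) = 0

For a 2-form omega = sum_{i<j} g_{ij} dx_i ∧ dx_j, the exterior derivative is
  d(omega) = sum_{i<j} d(g_{ij}) ∧ dx_i ∧ dx_j = sum_{i<j, k} (∂g_{ij}/∂x_k) dx_k ∧ dx_i ∧ dx_j.
Expand each term, using dx_k ∧ dx_i ∧ dx_j = sgn(permutation) dx_{(a)} ∧ dx_{(b)} ∧ dx_{(c)} with (a < b < c) sorted:

Collecting like 3-forms: d(omega) = 0.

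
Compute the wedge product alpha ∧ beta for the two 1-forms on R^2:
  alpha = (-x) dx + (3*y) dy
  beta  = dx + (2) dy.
alpha ∧ beta = (-2*x - 3*y) dx ∧ dy

Distribute the wedge, using dx_i ∧ dx_j = -dx_j ∧ dx_i and dx_i ∧ dx_i = 0. For each pair (i, j) with i < j, the coefficient of dx_i ∧ dx_j in alpha ∧ beta is (alpha_i * beta_j - alpha_j * beta_i). Collecting: alpha ∧ beta = (-2*x - 3*y) dx ∧ dy.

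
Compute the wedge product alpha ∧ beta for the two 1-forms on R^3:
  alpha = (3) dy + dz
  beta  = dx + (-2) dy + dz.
alpha ∧ beta = (-3) dx ∧ dy + (5) dy ∧ dz + (-1) dx ∧ dz

Distribute the wedge, using dx_i ∧ dx_j = -dx_j ∧ dx_i and dx_i ∧ dx_i = 0. For each pair (i, j) with i < j, the coefficient of dx_i ∧ dx_j in alpha ∧ beta is (alpha_i * beta_j - alpha_j * beta_i). Collecting: alpha ∧ beta = (-3) dx ∧ dy + (5) dy ∧ dz + (-1) dx ∧ dz.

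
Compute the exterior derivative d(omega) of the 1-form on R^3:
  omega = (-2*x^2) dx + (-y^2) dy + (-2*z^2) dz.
d(omega) = 0

For a 1-form omega = sum_i f_i dx_i, the exterior derivative is
  d(omega) = sum_{i < j} (∂f_j/∂x_i - ∂f_i/∂x_j) dx_i ∧ dx_j.

Assembling: d(omega) = 0.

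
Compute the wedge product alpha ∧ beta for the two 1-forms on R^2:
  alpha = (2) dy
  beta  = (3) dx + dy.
alpha ∧ beta = (-6) dx ∧ dy

Distribute the wedge, using dx_i ∧ dx_j = -dx_j ∧ dx_i and dx_i ∧ dx_i = 0. For each pair (i, j) with i < j, the coefficient of dx_i ∧ dx_j in alpha ∧ beta is (alpha_i * beta_j - alpha_j * beta_i). Collecting: alpha ∧ beta = (-6) dx ∧ dy.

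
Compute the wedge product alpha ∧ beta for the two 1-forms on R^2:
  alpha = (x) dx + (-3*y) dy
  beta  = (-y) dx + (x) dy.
alpha ∧ beta = (x^2 - 3*y^2) dx ∧ dy

Distribute the wedge, using dx_i ∧ dx_j = -dx_j ∧ dx_i and dx_i ∧ dx_i = 0. For each pair (i, j) with i < j, the coefficient of dx_i ∧ dx_j in alpha ∧ beta is (alpha_i * beta_j - alpha_j * beta_i). Collecting: alpha ∧ beta = (x^2 - 3*y^2) dx ∧ dy.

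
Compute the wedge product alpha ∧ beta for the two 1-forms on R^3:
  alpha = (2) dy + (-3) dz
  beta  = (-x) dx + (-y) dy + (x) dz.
alpha ∧ beta = (2*x) dx ∧ dy + (2*x - 3*y) dy ∧ dz + (-3*x) dx ∧ dz

Distribute the wedge, using dx_i ∧ dx_j = -dx_j ∧ dx_i and dx_i ∧ dx_i = 0. For each pair (i, j) with i < j, the coefficient of dx_i ∧ dx_j in alpha ∧ beta is (alpha_i * beta_j - alpha_j * beta_i). Collecting: alpha ∧ beta = (2*x) dx ∧ dy + (2*x - 3*y) dy ∧ dz + (-3*x) dx ∧ dz.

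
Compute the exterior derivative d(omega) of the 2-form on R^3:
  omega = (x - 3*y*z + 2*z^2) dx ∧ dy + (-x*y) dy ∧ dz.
d(omega) = (-4*y + 4*z) dx ∧ dy ∧ dz

For a 2-form omega = sum_{i<j} g_{ij} dx_i ∧ dx_j, the exterior derivative is
  d(omega) = sum_{i<j} d(g_{ij}) ∧ dx_i ∧ dx_j = sum_{i<j, k} (∂g_{ij}/∂x_k) dx_k ∧ dx_i ∧ dx_j.
Expand each term, using dx_k ∧ dx_i ∧ dx_j = sgn(permutation) dx_{(a)} ∧ dx_{(b)} ∧ dx_{(c)} with (a < b < c) sorted:
  d(x - 3*y*z + 2*z^2) includes (∂/∂z)(x - 3*y*z + 2*z^2) dz = (-3*y + 4*z) dz, which multiplied by dx ∧ dy gives (-3*y + 4*z) dx ∧ dy ∧ dz
  d(-x*y) includes (∂/∂x)(-x*y) dx = (-y) dx, which multiplied by dy ∧ dz gives (-y) dx ∧ dy ∧ dz
Collecting like 3-forms: d(omega) = (-4*y + 4*z) dx ∧ dy ∧ dz.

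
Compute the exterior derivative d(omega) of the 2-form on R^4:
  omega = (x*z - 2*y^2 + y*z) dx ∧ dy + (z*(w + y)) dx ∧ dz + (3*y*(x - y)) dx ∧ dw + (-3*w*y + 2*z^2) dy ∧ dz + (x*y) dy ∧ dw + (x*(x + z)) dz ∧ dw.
d(omega) = (x + y - z) dx ∧ dy ∧ dz + (2*x + 2*z) dx ∧ dz ∧ dw + (-3*x + 7*y) dx ∧ dy ∧ dw + (-3*y) dy ∧ dz ∧ dw

For a 2-form omega = sum_{i<j} g_{ij} dx_i ∧ dx_j, the exterior derivative is
  d(omega) = sum_{i<j} d(g_{ij}) ∧ dx_i ∧ dx_j = sum_{i<j, k} (∂g_{ij}/∂x_k) dx_k ∧ dx_i ∧ dx_j.
Expand each term, using dx_k ∧ dx_i ∧ dx_j = sgn(permutation) dx_{(a)} ∧ dx_{(b)} ∧ dx_{(c)} with (a < b < c) sorted:
  d(x*z - 2*y^2 + y*z) includes (∂/∂z)(x*z - 2*y^2 + y*z) dz = (x + y) dz, which multiplied by dx ∧ dy gives (x + y) dx ∧ dy ∧ dz
  d(z*(w + y)) includes (∂/∂y)(z*(w + y)) dy = (z) dy, which multiplied by dx ∧ dz gives (-z) dx ∧ dy ∧ dz
  d(z*(w + y)) includes (∂/∂w)(z*(w + y)) dw = (z) dw, which multiplied by dx ∧ dz gives (z) dx ∧ dz ∧ dw
  d(3*y*(x - y)) includes (∂/∂y)(3*y*(x - y)) dy = (3*x - 6*y) dy, which multiplied by dx ∧ dw gives (-3*x + 6*y) dx ∧ dy ∧ dw
  d(-3*w*y + 2*z^2) includes (∂/∂w)(-3*w*y + 2*z^2) dw = (-3*y) dw, which multiplied by dy ∧ dz gives (-3*y) dy ∧ dz ∧ dw
  d(x*y) includes (∂/∂x)(x*y) dx = (y) dx, which multiplied by dy ∧ dw gives (y) dx ∧ dy ∧ dw
  d(x*(x + z)) includes (∂/∂x)(x*(x + z)) dx = (2*x + z) dx, which multiplied by dz ∧ dw gives (2*x + z) dx ∧ dz ∧ dw
Collecting like 3-forms: d(omega) = (x + y - z) dx ∧ dy ∧ dz + (2*x + 2*z) dx ∧ dz ∧ dw + (-3*x + 7*y) dx ∧ dy ∧ dw + (-3*y) dy ∧ dz ∧ dw.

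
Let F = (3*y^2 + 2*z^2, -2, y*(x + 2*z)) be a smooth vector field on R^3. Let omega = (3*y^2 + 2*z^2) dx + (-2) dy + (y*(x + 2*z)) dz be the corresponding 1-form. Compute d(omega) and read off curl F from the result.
d(omega) = (x + 2*z) dy ∧ dz + (-y + 4*z) dz ∧ dx + (-6*y) dx ∧ dy; curl F = (x + 2*z, -y + 4*z, -6*y)

d omega = sum_{i<j} (∂f_j/∂x_i - ∂f_i/∂x_j) dx_i ∧ dx_j. Under the identification (dy ∧ dz, dz ∧ dx, dx ∧ dy) ↔ (e_x, e_y, e_z), the coefficients are exactly the components of curl F. Compute:
  ∂R/∂y - ∂Q/∂z = (x + 2*z) - (0) = x + 2*z
  ∂P/∂z - ∂R/∂x = (4*z) - (y) = -y + 4*z
  ∂Q/∂x - ∂P/∂y = (0) - (6*y) = -6*y.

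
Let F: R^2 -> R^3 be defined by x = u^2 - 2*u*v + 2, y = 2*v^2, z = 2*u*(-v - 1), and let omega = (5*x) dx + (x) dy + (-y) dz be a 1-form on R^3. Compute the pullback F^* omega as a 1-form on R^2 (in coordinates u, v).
F^* omega = (10*u^3 - 30*u^2*v + 20*u*v^2 + 20*u + 4*v^3 + 4*v^2 - 20*v) du + (-10*u^3 + 24*u^2*v - 4*u*v^2 - 20*u + 8*v) dv

Using F^*(f dg) = (f ∘ F) d(g ∘ F), substitute each coordinate x_i by F_i(u, v) in f_i, and replace dx_i by d F_i = (∂F_i/∂u) du + (∂F_i/∂v) dv.
  For the x component: f_1(F) = 5*u^2 - 10*u*v + 10; d F_1 = (2*u - 2*v) du + (-2*u) dv
  For the y component: f_2(F) = u^2 - 2*u*v + 2; d F_2 = (0) du + (4*v) dv
  For the z component: f_3(F) = -2*v^2; d F_3 = (-2*v - 2) du + (-2*u) dv
Combining and collecting du, dv coefficients:
  coeff of du: 10*u^3 - 30*u^2*v + 20*u*v^2 + 20*u + 4*v^3 + 4*v^2 - 20*v
  coeff of dv: -10*u^3 + 24*u^2*v - 4*u*v^2 - 20*u + 8*v
F^* omega = (10*u^3 - 30*u^2*v + 20*u*v^2 + 20*u + 4*v^3 + 4*v^2 - 20*v) du + (-10*u^3 + 24*u^2*v - 4*u*v^2 - 20*u + 8*v) dv.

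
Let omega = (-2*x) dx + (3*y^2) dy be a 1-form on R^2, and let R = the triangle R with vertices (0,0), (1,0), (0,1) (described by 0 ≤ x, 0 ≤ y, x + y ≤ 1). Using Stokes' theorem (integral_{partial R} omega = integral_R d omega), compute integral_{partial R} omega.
integral_(partial R) omega = 0

Stokes: integral_partial_R omega = integral_R d omega with d omega = (∂Q/∂x - ∂P/∂y) dx ∧ dy.
  ∂Q/∂x = 0
  ∂P/∂y = 0
  integrand = ∂Q/∂x - ∂P/∂y = 0.
Integrating over R: integral_0^1 integral_0^{1-x} (0) dy dx = 0.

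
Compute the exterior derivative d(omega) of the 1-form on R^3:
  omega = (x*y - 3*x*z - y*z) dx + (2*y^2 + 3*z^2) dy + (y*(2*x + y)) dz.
d(omega) = (-x + z) dx ∧ dy + (3*x + 3*y) dx ∧ dz + (2*x + 2*y - 6*z) dy ∧ dz

For a 1-form omega = sum_i f_i dx_i, the exterior derivative is
  d(omega) = sum_{i < j} (∂f_j/∂x_i - ∂f_i/∂x_j) dx_i ∧ dx_j.
  coefficient of dx ∧ dy: ∂f_2/∂x - ∂f_1/∂y = ∂(2*y^2 + 3*z^2)/∂x - ∂(x*y - 3*x*z - y*z)/∂y = -x + z
  coefficient of dx ∧ dz: ∂f_3/∂x - ∂f_1/∂z = ∂(y*(2*x + y))/∂x - ∂(x*y - 3*x*z - y*z)/∂z = 3*x + 3*y
  coefficient of dy ∧ dz: ∂f_3/∂y - ∂f_2/∂z = ∂(y*(2*x + y))/∂y - ∂(2*y^2 + 3*z^2)/∂z = 2*x + 2*y - 6*z
Assembling: d(omega) = (-x + z) dx ∧ dy + (3*x + 3*y) dx ∧ dz + (2*x + 2*y - 6*z) dy ∧ dz.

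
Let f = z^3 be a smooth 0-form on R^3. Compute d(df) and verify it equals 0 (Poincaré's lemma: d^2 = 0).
d(df) = 0

Step 1: df = sum_i (∂f/∂x_i) dx_i = (0) dx + (0) dy + (3*z^2) dz.
Step 2: Apply d again. Using the 1-form formula, the coefficient of dx ∧ dy in d(df) is ∂^2 f/∂x ∂y - ∂^2 f/∂y ∂x = (0) - (0) = 0 (equality of mixed partials for smooth f).
Similarly for dx ∧ dz and dy ∧ dz — all coefficients vanish. So d(df) = 0.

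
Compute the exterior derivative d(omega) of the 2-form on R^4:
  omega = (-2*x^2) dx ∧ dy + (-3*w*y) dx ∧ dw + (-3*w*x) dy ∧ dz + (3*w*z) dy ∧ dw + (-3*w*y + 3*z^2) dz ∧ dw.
d(omega) = (3*w) dx ∧ dy ∧ dw + (-3*w) dx ∧ dy ∧ dz + (-6*w - 3*x) dy ∧ dz ∧ dw

For a 2-form omega = sum_{i<j} g_{ij} dx_i ∧ dx_j, the exterior derivative is
  d(omega) = sum_{i<j} d(g_{ij}) ∧ dx_i ∧ dx_j = sum_{i<j, k} (∂g_{ij}/∂x_k) dx_k ∧ dx_i ∧ dx_j.
Expand each term, using dx_k ∧ dx_i ∧ dx_j = sgn(permutation) dx_{(a)} ∧ dx_{(b)} ∧ dx_{(c)} with (a < b < c) sorted:
  d(-3*w*y) includes (∂/∂y)(-3*w*y) dy = (-3*w) dy, which multiplied by dx ∧ dw gives (3*w) dx ∧ dy ∧ dw
  d(-3*w*x) includes (∂/∂x)(-3*w*x) dx = (-3*w) dx, which multiplied by dy ∧ dz gives (-3*w) dx ∧ dy ∧ dz
  d(-3*w*x) includes (∂/∂w)(-3*w*x) dw = (-3*x) dw, which multiplied by dy ∧ dz gives (-3*x) dy ∧ dz ∧ dw
  d(3*w*z) includes (∂/∂z)(3*w*z) dz = (3*w) dz, which multiplied by dy ∧ dw gives (-3*w) dy ∧ dz ∧ dw
  d(-3*w*y + 3*z^2) includes (∂/∂y)(-3*w*y + 3*z^2) dy = (-3*w) dy, which multiplied by dz ∧ dw gives (-3*w) dy ∧ dz ∧ dw
Collecting like 3-forms: d(omega) = (3*w) dx ∧ dy ∧ dw + (-3*w) dx ∧ dy ∧ dz + (-6*w - 3*x) dy ∧ dz ∧ dw.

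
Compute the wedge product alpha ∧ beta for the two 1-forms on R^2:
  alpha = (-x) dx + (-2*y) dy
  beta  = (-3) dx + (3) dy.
alpha ∧ beta = (-3*x - 6*y) dx ∧ dy

Distribute the wedge, using dx_i ∧ dx_j = -dx_j ∧ dx_i and dx_i ∧ dx_i = 0. For each pair (i, j) with i < j, the coefficient of dx_i ∧ dx_j in alpha ∧ beta is (alpha_i * beta_j - alpha_j * beta_i). Collecting: alpha ∧ beta = (-3*x - 6*y) dx ∧ dy.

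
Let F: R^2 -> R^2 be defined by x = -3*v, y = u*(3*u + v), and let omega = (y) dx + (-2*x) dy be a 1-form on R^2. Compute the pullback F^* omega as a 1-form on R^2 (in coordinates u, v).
F^* omega = (6*v*(6*u + v)) du + (3*u*(-3*u + v)) dv

Using F^*(f dg) = (f ∘ F) d(g ∘ F), substitute each coordinate x_i by F_i(u, v) in f_i, and replace dx_i by d F_i = (∂F_i/∂u) du + (∂F_i/∂v) dv.
  For the x component: f_1(F) = u*(3*u + v); d F_1 = (0) du + (-3) dv
  For the y component: f_2(F) = 6*v; d F_2 = (6*u + v) du + (u) dv
Combining and collecting du, dv coefficients:
  coeff of du: 6*v*(6*u + v)
  coeff of dv: 3*u*(-3*u + v)
F^* omega = (6*v*(6*u + v)) du + (3*u*(-3*u + v)) dv.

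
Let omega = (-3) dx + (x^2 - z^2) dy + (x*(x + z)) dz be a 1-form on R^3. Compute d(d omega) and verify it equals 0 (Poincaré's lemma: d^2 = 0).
d(d omega) = 0

Step 1: d omega = sum_{i<j} (∂f_j/∂x_i - ∂f_i/∂x_j) dx_i ∧ dx_j:
  coeff of dx ∧ dy: 2*x
  coeff of dx ∧ dz: 2*x + z
  coeff of dy ∧ dz: 2*z
Step 2: Apply d again to each 2-form coefficient. The only possible 3-form in R^3 is dx ∧ dy ∧ dz, with coefficient
  ∂(coeff of dy∧dz)/∂x - ∂(coeff of dx∧dz)/∂y + ∂(coeff of dx∧dy)/∂z
  = ∂/∂x (2*z) - ∂/∂y (2*x + z) + ∂/∂z (2*x).
Each of these terms simplifies to sums of mixed partials that cancel in pairs. The result is 0 (by equality of mixed partials for smooth functions — Schwarz / Clairaut).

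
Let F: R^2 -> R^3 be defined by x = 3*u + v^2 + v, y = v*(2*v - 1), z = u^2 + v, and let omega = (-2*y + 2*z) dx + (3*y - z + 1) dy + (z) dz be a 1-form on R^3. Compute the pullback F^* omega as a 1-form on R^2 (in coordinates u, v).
F^* omega = (2*u^3 + 6*u^2 + 2*u*v - 12*v^2 + 12*v) du + (4*u^2 + 16*v^3 - 18*v^2 + 13*v - 1) dv

Using F^*(f dg) = (f ∘ F) d(g ∘ F), substitute each coordinate x_i by F_i(u, v) in f_i, and replace dx_i by d F_i = (∂F_i/∂u) du + (∂F_i/∂v) dv.
  For the x component: f_1(F) = 2*u^2 - 4*v^2 + 4*v; d F_1 = (3) du + (2*v + 1) dv
  For the y component: f_2(F) = -u^2 + 6*v^2 - 4*v + 1; d F_2 = (0) du + (4*v - 1) dv
  For the z component: f_3(F) = u^2 + v; d F_3 = (2*u) du + (1) dv
Combining and collecting du, dv coefficients:
  coeff of du: 2*u^3 + 6*u^2 + 2*u*v - 12*v^2 + 12*v
  coeff of dv: 4*u^2 + 16*v^3 - 18*v^2 + 13*v - 1
F^* omega = (2*u^3 + 6*u^2 + 2*u*v - 12*v^2 + 12*v) du + (4*u^2 + 16*v^3 - 18*v^2 + 13*v - 1) dv.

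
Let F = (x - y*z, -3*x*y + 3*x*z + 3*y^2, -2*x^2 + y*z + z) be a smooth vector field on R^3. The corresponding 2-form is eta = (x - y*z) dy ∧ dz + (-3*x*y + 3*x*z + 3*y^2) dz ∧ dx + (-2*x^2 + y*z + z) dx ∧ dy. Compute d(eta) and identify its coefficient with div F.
d(eta) = (-3*x + 7*y + 2) dx ∧ dy ∧ dz; div F = -3*x + 7*y + 2

For a 2-form in R^3 of the form above, applying d gives a 3-form with coefficient ∂P/∂x + ∂Q/∂y + ∂R/∂z:
  ∂P/∂x = 1
  ∂Q/∂y = -3*x + 6*y
  ∂R/∂z = y + 1
Sum = -3*x + 7*y + 2, which is exactly div F.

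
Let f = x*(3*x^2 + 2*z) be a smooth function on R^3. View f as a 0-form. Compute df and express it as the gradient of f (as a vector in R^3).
df = (9*x^2 + 2*z) dx + (0) dy + (2*x) dz; grad f = (9*x^2 + 2*z, 0, 2*x)

For a 0-form f, d f = (∂f/∂x) dx + (∂f/∂y) dy + (∂f/∂z) dz. The components of the vector representation are exactly the entries of grad f in Cartesian coordinates:
  ∂f/∂x = 9*x^2 + 2*z
  ∂f/∂y = 0
  ∂f/∂z = 2*x.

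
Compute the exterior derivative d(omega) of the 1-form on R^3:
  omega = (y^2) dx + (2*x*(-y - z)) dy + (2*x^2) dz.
d(omega) = (-4*y - 2*z) dx ∧ dy + (4*x) dx ∧ dz + (2*x) dy ∧ dz

For a 1-form omega = sum_i f_i dx_i, the exterior derivative is
  d(omega) = sum_{i < j} (∂f_j/∂x_i - ∂f_i/∂x_j) dx_i ∧ dx_j.
  coefficient of dx ∧ dy: ∂f_2/∂x - ∂f_1/∂y = ∂(2*x*(-y - z))/∂x - ∂(y^2)/∂y = -4*y - 2*z
  coefficient of dx ∧ dz: ∂f_3/∂x - ∂f_1/∂z = ∂(2*x^2)/∂x - ∂(y^2)/∂z = 4*x
  coefficient of dy ∧ dz: ∂f_3/∂y - ∂f_2/∂z = ∂(2*x^2)/∂y - ∂(2*x*(-y - z))/∂z = 2*x
Assembling: d(omega) = (-4*y - 2*z) dx ∧ dy + (4*x) dx ∧ dz + (2*x) dy ∧ dz.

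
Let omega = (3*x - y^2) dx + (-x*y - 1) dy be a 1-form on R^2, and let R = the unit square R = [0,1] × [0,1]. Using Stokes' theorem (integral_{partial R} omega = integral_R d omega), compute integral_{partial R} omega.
integral_(partial R) omega = 1/2

Stokes: integral_partial_R omega = integral_R d omega with d omega = (∂Q/∂x - ∂P/∂y) dx ∧ dy.
  ∂Q/∂x = -y
  ∂P/∂y = -2*y
  integrand = ∂Q/∂x - ∂P/∂y = y.
Integrating over R: integral_0^1 integral_0^1 (y) dx dy = 1/2.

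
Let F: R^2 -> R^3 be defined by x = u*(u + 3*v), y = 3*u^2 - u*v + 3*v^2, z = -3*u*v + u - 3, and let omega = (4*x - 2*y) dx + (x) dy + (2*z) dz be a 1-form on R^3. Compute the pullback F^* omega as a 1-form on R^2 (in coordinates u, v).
F^* omega = (2*u^3 + 39*u^2*v + 45*u*v^2 - 12*u*v + 2*u - 18*v^3 + 18*v - 6) du + (u*(-7*u^2 + 63*u*v - 6*u + 18)) dv

Using F^*(f dg) = (f ∘ F) d(g ∘ F), substitute each coordinate x_i by F_i(u, v) in f_i, and replace dx_i by d F_i = (∂F_i/∂u) du + (∂F_i/∂v) dv.
  For the x component: f_1(F) = -2*u^2 + 14*u*v - 6*v^2; d F_1 = (2*u + 3*v) du + (3*u) dv
  For the y component: f_2(F) = u*(u + 3*v); d F_2 = (6*u - v) du + (-u + 6*v) dv
  For the z component: f_3(F) = -6*u*v + 2*u - 6; d F_3 = (1 - 3*v) du + (-3*u) dv
Combining and collecting du, dv coefficients:
  coeff of du: 2*u^3 + 39*u^2*v + 45*u*v^2 - 12*u*v + 2*u - 18*v^3 + 18*v - 6
  coeff of dv: u*(-7*u^2 + 63*u*v - 6*u + 18)
F^* omega = (2*u^3 + 39*u^2*v + 45*u*v^2 - 12*u*v + 2*u - 18*v^3 + 18*v - 6) du + (u*(-7*u^2 + 63*u*v - 6*u + 18)) dv.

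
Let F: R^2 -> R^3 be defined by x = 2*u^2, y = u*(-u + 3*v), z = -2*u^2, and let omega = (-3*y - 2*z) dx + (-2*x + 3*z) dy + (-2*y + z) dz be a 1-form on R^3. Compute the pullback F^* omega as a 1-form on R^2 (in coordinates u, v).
F^* omega = (u^2*(48*u - 42*v)) du + (-30*u^3) dv

Using F^*(f dg) = (f ∘ F) d(g ∘ F), substitute each coordinate x_i by F_i(u, v) in f_i, and replace dx_i by d F_i = (∂F_i/∂u) du + (∂F_i/∂v) dv.
  For the x component: f_1(F) = u*(7*u - 9*v); d F_1 = (4*u) du + (0) dv
  For the y component: f_2(F) = -10*u^2; d F_2 = (-2*u + 3*v) du + (3*u) dv
  For the z component: f_3(F) = -6*u*v; d F_3 = (-4*u) du + (0) dv
Combining and collecting du, dv coefficients:
  coeff of du: u^2*(48*u - 42*v)
  coeff of dv: -30*u^3
F^* omega = (u^2*(48*u - 42*v)) du + (-30*u^3) dv.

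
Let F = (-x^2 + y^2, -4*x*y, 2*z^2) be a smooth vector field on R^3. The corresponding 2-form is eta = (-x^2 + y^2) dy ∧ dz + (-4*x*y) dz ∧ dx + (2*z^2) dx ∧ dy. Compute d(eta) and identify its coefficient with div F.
d(eta) = (-6*x + 4*z) dx ∧ dy ∧ dz; div F = -6*x + 4*z

For a 2-form in R^3 of the form above, applying d gives a 3-form with coefficient ∂P/∂x + ∂Q/∂y + ∂R/∂z:
  ∂P/∂x = -2*x
  ∂Q/∂y = -4*x
  ∂R/∂z = 4*z
Sum = -6*x + 4*z, which is exactly div F.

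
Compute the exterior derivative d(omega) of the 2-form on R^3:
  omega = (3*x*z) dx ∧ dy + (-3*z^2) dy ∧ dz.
d(omega) = (3*x) dx ∧ dy ∧ dz

For a 2-form omega = sum_{i<j} g_{ij} dx_i ∧ dx_j, the exterior derivative is
  d(omega) = sum_{i<j} d(g_{ij}) ∧ dx_i ∧ dx_j = sum_{i<j, k} (∂g_{ij}/∂x_k) dx_k ∧ dx_i ∧ dx_j.
Expand each term, using dx_k ∧ dx_i ∧ dx_j = sgn(permutation) dx_{(a)} ∧ dx_{(b)} ∧ dx_{(c)} with (a < b < c) sorted:
  d(3*x*z) includes (∂/∂z)(3*x*z) dz = (3*x) dz, which multiplied by dx ∧ dy gives (3*x) dx ∧ dy ∧ dz
Collecting like 3-forms: d(omega) = (3*x) dx ∧ dy ∧ dz.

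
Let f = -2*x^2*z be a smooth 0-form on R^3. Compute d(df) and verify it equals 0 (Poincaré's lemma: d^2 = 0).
d(df) = 0

Step 1: df = sum_i (∂f/∂x_i) dx_i = (-4*x*z) dx + (0) dy + (-2*x^2) dz.
Step 2: Apply d again. Using the 1-form formula, the coefficient of dx ∧ dy in d(df) is ∂^2 f/∂x ∂y - ∂^2 f/∂y ∂x = (0) - (0) = 0 (equality of mixed partials for smooth f).
Similarly for dx ∧ dz and dy ∧ dz — all coefficients vanish. So d(df) = 0.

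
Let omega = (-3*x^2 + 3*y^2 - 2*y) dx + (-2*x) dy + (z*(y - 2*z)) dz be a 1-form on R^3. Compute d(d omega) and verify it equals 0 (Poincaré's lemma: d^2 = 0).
d(d omega) = 0

Step 1: d omega = sum_{i<j} (∂f_j/∂x_i - ∂f_i/∂x_j) dx_i ∧ dx_j:
  coeff of dx ∧ dy: -6*y
  coeff of dx ∧ dz: 0
  coeff of dy ∧ dz: z
Step 2: Apply d again to each 2-form coefficient. The only possible 3-form in R^3 is dx ∧ dy ∧ dz, with coefficient
  ∂(coeff of dy∧dz)/∂x - ∂(coeff of dx∧dz)/∂y + ∂(coeff of dx∧dy)/∂z
  = ∂/∂x (z) - ∂/∂y (0) + ∂/∂z (-6*y).
Each of these terms simplifies to sums of mixed partials that cancel in pairs. The result is 0 (by equality of mixed partials for smooth functions — Schwarz / Clairaut).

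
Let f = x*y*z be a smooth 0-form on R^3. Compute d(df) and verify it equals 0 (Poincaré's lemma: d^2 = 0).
d(df) = 0

Step 1: df = sum_i (∂f/∂x_i) dx_i = (y*z) dx + (x*z) dy + (x*y) dz.
Step 2: Apply d again. Using the 1-form formula, the coefficient of dx ∧ dy in d(df) is ∂^2 f/∂x ∂y - ∂^2 f/∂y ∂x = (z) - (z) = 0 (equality of mixed partials for smooth f).
Similarly for dx ∧ dz and dy ∧ dz — all coefficients vanish. So d(df) = 0.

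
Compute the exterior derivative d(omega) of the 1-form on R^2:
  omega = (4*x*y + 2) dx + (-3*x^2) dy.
d(omega) = (-10*x) dx ∧ dy

For a 1-form omega = sum_i f_i dx_i, the exterior derivative is
  d(omega) = sum_{i < j} (∂f_j/∂x_i - ∂f_i/∂x_j) dx_i ∧ dx_j.
  coefficient of dx ∧ dy: ∂f_2/∂x - ∂f_1/∂y = ∂(-3*x^2)/∂x - ∂(4*x*y + 2)/∂y = -10*x
Assembling: d(omega) = (-10*x) dx ∧ dy.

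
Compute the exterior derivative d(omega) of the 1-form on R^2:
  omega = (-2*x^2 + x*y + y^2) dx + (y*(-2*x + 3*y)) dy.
d(omega) = (-x - 4*y) dx ∧ dy

For a 1-form omega = sum_i f_i dx_i, the exterior derivative is
  d(omega) = sum_{i < j} (∂f_j/∂x_i - ∂f_i/∂x_j) dx_i ∧ dx_j.
  coefficient of dx ∧ dy: ∂f_2/∂x - ∂f_1/∂y = ∂(y*(-2*x + 3*y))/∂x - ∂(-2*x^2 + x*y + y^2)/∂y = -x - 4*y
Assembling: d(omega) = (-x - 4*y) dx ∧ dy.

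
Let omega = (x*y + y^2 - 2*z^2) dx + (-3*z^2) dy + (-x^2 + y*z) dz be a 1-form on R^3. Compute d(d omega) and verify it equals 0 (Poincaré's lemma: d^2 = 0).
d(d omega) = 0

Step 1: d omega = sum_{i<j} (∂f_j/∂x_i - ∂f_i/∂x_j) dx_i ∧ dx_j:
  coeff of dx ∧ dy: -x - 2*y
  coeff of dx ∧ dz: -2*x + 4*z
  coeff of dy ∧ dz: 7*z
Step 2: Apply d again to each 2-form coefficient. The only possible 3-form in R^3 is dx ∧ dy ∧ dz, with coefficient
  ∂(coeff of dy∧dz)/∂x - ∂(coeff of dx∧dz)/∂y + ∂(coeff of dx∧dy)/∂z
  = ∂/∂x (7*z) - ∂/∂y (-2*x + 4*z) + ∂/∂z (-x - 2*y).
Each of these terms simplifies to sums of mixed partials that cancel in pairs. The result is 0 (by equality of mixed partials for smooth functions — Schwarz / Clairaut).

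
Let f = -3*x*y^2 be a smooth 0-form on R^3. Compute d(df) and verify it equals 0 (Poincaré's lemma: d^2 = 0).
d(df) = 0

Step 1: df = sum_i (∂f/∂x_i) dx_i = (-3*y^2) dx + (-6*x*y) dy + (0) dz.
Step 2: Apply d again. Using the 1-form formula, the coefficient of dx ∧ dy in d(df) is ∂^2 f/∂x ∂y - ∂^2 f/∂y ∂x = (-6*y) - (-6*y) = 0 (equality of mixed partials for smooth f).
Similarly for dx ∧ dz and dy ∧ dz — all coefficients vanish. So d(df) = 0.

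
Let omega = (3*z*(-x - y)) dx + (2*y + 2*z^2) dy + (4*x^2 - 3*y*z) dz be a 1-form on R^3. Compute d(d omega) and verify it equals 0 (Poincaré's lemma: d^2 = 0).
d(d omega) = 0

Step 1: d omega = sum_{i<j} (∂f_j/∂x_i - ∂f_i/∂x_j) dx_i ∧ dx_j:
  coeff of dx ∧ dy: 3*z
  coeff of dx ∧ dz: 11*x + 3*y
  coeff of dy ∧ dz: -7*z
Step 2: Apply d again to each 2-form coefficient. The only possible 3-form in R^3 is dx ∧ dy ∧ dz, with coefficient
  ∂(coeff of dy∧dz)/∂x - ∂(coeff of dx∧dz)/∂y + ∂(coeff of dx∧dy)/∂z
  = ∂/∂x (-7*z) - ∂/∂y (11*x + 3*y) + ∂/∂z (3*z).
Each of these terms simplifies to sums of mixed partials that cancel in pairs. The result is 0 (by equality of mixed partials for smooth functions — Schwarz / Clairaut).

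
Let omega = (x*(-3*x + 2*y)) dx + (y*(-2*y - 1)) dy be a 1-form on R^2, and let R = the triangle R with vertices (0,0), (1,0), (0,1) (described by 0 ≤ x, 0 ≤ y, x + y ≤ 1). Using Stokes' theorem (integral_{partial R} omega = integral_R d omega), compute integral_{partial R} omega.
integral_(partial R) omega = -1/3

Stokes: integral_partial_R omega = integral_R d omega with d omega = (∂Q/∂x - ∂P/∂y) dx ∧ dy.
  ∂Q/∂x = 0
  ∂P/∂y = 2*x
  integrand = ∂Q/∂x - ∂P/∂y = -2*x.
Integrating over R: integral_0^1 integral_0^{1-x} (-2*x) dy dx = -1/3.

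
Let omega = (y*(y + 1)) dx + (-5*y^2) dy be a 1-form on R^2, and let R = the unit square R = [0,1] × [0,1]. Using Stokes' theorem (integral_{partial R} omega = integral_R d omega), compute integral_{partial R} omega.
integral_(partial R) omega = -2

Stokes: integral_partial_R omega = integral_R d omega with d omega = (∂Q/∂x - ∂P/∂y) dx ∧ dy.
  ∂Q/∂x = 0
  ∂P/∂y = 2*y + 1
  integrand = ∂Q/∂x - ∂P/∂y = -2*y - 1.
Integrating over R: integral_0^1 integral_0^1 (-2*y - 1) dx dy = -2.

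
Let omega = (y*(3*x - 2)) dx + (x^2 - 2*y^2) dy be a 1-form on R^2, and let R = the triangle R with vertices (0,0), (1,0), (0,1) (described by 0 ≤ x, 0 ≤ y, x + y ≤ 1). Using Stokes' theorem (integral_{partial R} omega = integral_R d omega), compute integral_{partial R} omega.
integral_(partial R) omega = 5/6

Stokes: integral_partial_R omega = integral_R d omega with d omega = (∂Q/∂x - ∂P/∂y) dx ∧ dy.
  ∂Q/∂x = 2*x
  ∂P/∂y = 3*x - 2
  integrand = ∂Q/∂x - ∂P/∂y = 2 - x.
Integrating over R: integral_0^1 integral_0^{1-x} (2 - x) dy dx = 5/6.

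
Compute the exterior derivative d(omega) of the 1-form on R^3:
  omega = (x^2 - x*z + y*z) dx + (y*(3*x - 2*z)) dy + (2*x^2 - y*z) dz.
d(omega) = (3*y - z) dx ∧ dy + (5*x - y) dx ∧ dz + (2*y - z) dy ∧ dz

For a 1-form omega = sum_i f_i dx_i, the exterior derivative is
  d(omega) = sum_{i < j} (∂f_j/∂x_i - ∂f_i/∂x_j) dx_i ∧ dx_j.
  coefficient of dx ∧ dy: ∂f_2/∂x - ∂f_1/∂y = ∂(y*(3*x - 2*z))/∂x - ∂(x^2 - x*z + y*z)/∂y = 3*y - z
  coefficient of dx ∧ dz: ∂f_3/∂x - ∂f_1/∂z = ∂(2*x^2 - y*z)/∂x - ∂(x^2 - x*z + y*z)/∂z = 5*x - y
  coefficient of dy ∧ dz: ∂f_3/∂y - ∂f_2/∂z = ∂(2*x^2 - y*z)/∂y - ∂(y*(3*x - 2*z))/∂z = 2*y - z
Assembling: d(omega) = (3*y - z) dx ∧ dy + (5*x - y) dx ∧ dz + (2*y - z) dy ∧ dz.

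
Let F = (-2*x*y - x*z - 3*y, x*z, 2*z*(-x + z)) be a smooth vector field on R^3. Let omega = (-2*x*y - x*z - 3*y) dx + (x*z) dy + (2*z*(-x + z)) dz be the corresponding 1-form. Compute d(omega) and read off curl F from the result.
d(omega) = (-x) dy ∧ dz + (-x + 2*z) dz ∧ dx + (2*x + z + 3) dx ∧ dy; curl F = (-x, -x + 2*z, 2*x + z + 3)

d omega = sum_{i<j} (∂f_j/∂x_i - ∂f_i/∂x_j) dx_i ∧ dx_j. Under the identification (dy ∧ dz, dz ∧ dx, dx ∧ dy) ↔ (e_x, e_y, e_z), the coefficients are exactly the components of curl F. Compute:
  ∂R/∂y - ∂Q/∂z = (0) - (x) = -x
  ∂P/∂z - ∂R/∂x = (-x) - (-2*z) = -x + 2*z
  ∂Q/∂x - ∂P/∂y = (z) - (-2*x - 3) = 2*x + z + 3.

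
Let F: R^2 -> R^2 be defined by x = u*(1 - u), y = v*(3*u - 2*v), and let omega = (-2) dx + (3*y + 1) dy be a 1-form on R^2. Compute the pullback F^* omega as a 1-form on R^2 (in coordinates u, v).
F^* omega = (27*u*v^2 + 4*u - 18*v^3 + 3*v - 2) du + (27*u^2*v - 54*u*v^2 + 3*u + 24*v^3 - 4*v) dv

Using F^*(f dg) = (f ∘ F) d(g ∘ F), substitute each coordinate x_i by F_i(u, v) in f_i, and replace dx_i by d F_i = (∂F_i/∂u) du + (∂F_i/∂v) dv.
  For the x component: f_1(F) = -2; d F_1 = (1 - 2*u) du + (0) dv
  For the y component: f_2(F) = 9*u*v - 6*v^2 + 1; d F_2 = (3*v) du + (3*u - 4*v) dv
Combining and collecting du, dv coefficients:
  coeff of du: 27*u*v^2 + 4*u - 18*v^3 + 3*v - 2
  coeff of dv: 27*u^2*v - 54*u*v^2 + 3*u + 24*v^3 - 4*v
F^* omega = (27*u*v^2 + 4*u - 18*v^3 + 3*v - 2) du + (27*u^2*v - 54*u*v^2 + 3*u + 24*v^3 - 4*v) dv.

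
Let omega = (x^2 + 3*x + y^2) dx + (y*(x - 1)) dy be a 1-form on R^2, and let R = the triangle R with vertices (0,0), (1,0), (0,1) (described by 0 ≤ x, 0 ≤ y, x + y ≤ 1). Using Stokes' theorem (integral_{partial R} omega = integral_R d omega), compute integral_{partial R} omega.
integral_(partial R) omega = -1/6

Stokes: integral_partial_R omega = integral_R d omega with d omega = (∂Q/∂x - ∂P/∂y) dx ∧ dy.
  ∂Q/∂x = y
  ∂P/∂y = 2*y
  integrand = ∂Q/∂x - ∂P/∂y = -y.
Integrating over R: integral_0^1 integral_0^{1-x} (-y) dy dx = -1/6.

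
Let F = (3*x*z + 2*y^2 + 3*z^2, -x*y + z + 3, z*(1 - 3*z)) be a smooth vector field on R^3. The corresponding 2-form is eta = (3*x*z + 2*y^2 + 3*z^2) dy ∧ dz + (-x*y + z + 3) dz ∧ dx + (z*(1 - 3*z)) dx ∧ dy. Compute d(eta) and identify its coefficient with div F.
d(eta) = (-x - 3*z + 1) dx ∧ dy ∧ dz; div F = -x - 3*z + 1

For a 2-form in R^3 of the form above, applying d gives a 3-form with coefficient ∂P/∂x + ∂Q/∂y + ∂R/∂z:
  ∂P/∂x = 3*z
  ∂Q/∂y = -x
  ∂R/∂z = 1 - 6*z
Sum = -x - 3*z + 1, which is exactly div F.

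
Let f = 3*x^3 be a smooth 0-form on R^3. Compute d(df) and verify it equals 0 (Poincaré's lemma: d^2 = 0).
d(df) = 0

Step 1: df = sum_i (∂f/∂x_i) dx_i = (9*x^2) dx + (0) dy + (0) dz.
Step 2: Apply d again. Using the 1-form formula, the coefficient of dx ∧ dy in d(df) is ∂^2 f/∂x ∂y - ∂^2 f/∂y ∂x = (0) - (0) = 0 (equality of mixed partials for smooth f).
Similarly for dx ∧ dz and dy ∧ dz — all coefficients vanish. So d(df) = 0.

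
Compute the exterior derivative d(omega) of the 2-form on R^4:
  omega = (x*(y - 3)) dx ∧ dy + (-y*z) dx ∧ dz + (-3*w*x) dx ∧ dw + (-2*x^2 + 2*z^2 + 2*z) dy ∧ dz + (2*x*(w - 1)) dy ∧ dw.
d(omega) = (-4*x + z) dx ∧ dy ∧ dz + (2*w - 2) dx ∧ dy ∧ dw

For a 2-form omega = sum_{i<j} g_{ij} dx_i ∧ dx_j, the exterior derivative is
  d(omega) = sum_{i<j} d(g_{ij}) ∧ dx_i ∧ dx_j = sum_{i<j, k} (∂g_{ij}/∂x_k) dx_k ∧ dx_i ∧ dx_j.
Expand each term, using dx_k ∧ dx_i ∧ dx_j = sgn(permutation) dx_{(a)} ∧ dx_{(b)} ∧ dx_{(c)} with (a < b < c) sorted:
  d(-y*z) includes (∂/∂y)(-y*z) dy = (-z) dy, which multiplied by dx ∧ dz gives (z) dx ∧ dy ∧ dz
  d(-2*x^2 + 2*z^2 + 2*z) includes (∂/∂x)(-2*x^2 + 2*z^2 + 2*z) dx = (-4*x) dx, which multiplied by dy ∧ dz gives (-4*x) dx ∧ dy ∧ dz
  d(2*x*(w - 1)) includes (∂/∂x)(2*x*(w - 1)) dx = (2*w - 2) dx, which multiplied by dy ∧ dw gives (2*w - 2) dx ∧ dy ∧ dw
Collecting like 3-forms: d(omega) = (-4*x + z) dx ∧ dy ∧ dz + (2*w - 2) dx ∧ dy ∧ dw.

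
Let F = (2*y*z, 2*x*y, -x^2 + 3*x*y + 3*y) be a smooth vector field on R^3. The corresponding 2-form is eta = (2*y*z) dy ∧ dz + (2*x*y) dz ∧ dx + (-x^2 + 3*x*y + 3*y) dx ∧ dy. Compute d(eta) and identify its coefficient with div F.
d(eta) = (2*x) dx ∧ dy ∧ dz; div F = 2*x

For a 2-form in R^3 of the form above, applying d gives a 3-form with coefficient ∂P/∂x + ∂Q/∂y + ∂R/∂z:
  ∂P/∂x = 0
  ∂Q/∂y = 2*x
  ∂R/∂z = 0
Sum = 2*x, which is exactly div F.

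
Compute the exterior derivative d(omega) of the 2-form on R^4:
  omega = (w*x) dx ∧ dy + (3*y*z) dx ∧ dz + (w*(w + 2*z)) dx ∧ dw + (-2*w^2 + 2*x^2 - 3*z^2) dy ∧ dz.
d(omega) = (x) dx ∧ dy ∧ dw + (4*x - 3*z) dx ∧ dy ∧ dz + (-2*w) dx ∧ dz ∧ dw + (-4*w) dy ∧ dz ∧ dw

For a 2-form omega = sum_{i<j} g_{ij} dx_i ∧ dx_j, the exterior derivative is
  d(omega) = sum_{i<j} d(g_{ij}) ∧ dx_i ∧ dx_j = sum_{i<j, k} (∂g_{ij}/∂x_k) dx_k ∧ dx_i ∧ dx_j.
Expand each term, using dx_k ∧ dx_i ∧ dx_j = sgn(permutation) dx_{(a)} ∧ dx_{(b)} ∧ dx_{(c)} with (a < b < c) sorted:
  d(w*x) includes (∂/∂w)(w*x) dw = (x) dw, which multiplied by dx ∧ dy gives (x) dx ∧ dy ∧ dw
  d(3*y*z) includes (∂/∂y)(3*y*z) dy = (3*z) dy, which multiplied by dx ∧ dz gives (-3*z) dx ∧ dy ∧ dz
  d(w*(w + 2*z)) includes (∂/∂z)(w*(w + 2*z)) dz = (2*w) dz, which multiplied by dx ∧ dw gives (-2*w) dx ∧ dz ∧ dw
  d(-2*w^2 + 2*x^2 - 3*z^2) includes (∂/∂x)(-2*w^2 + 2*x^2 - 3*z^2) dx = (4*x) dx, which multiplied by dy ∧ dz gives (4*x) dx ∧ dy ∧ dz
  d(-2*w^2 + 2*x^2 - 3*z^2) includes (∂/∂w)(-2*w^2 + 2*x^2 - 3*z^2) dw = (-4*w) dw, which multiplied by dy ∧ dz gives (-4*w) dy ∧ dz ∧ dw
Collecting like 3-forms: d(omega) = (x) dx ∧ dy ∧ dw + (4*x - 3*z) dx ∧ dy ∧ dz + (-2*w) dx ∧ dz ∧ dw + (-4*w) dy ∧ dz ∧ dw.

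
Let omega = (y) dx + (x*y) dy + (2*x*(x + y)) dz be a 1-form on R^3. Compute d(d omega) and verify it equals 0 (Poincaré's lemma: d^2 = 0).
d(d omega) = 0

Step 1: d omega = sum_{i<j} (∂f_j/∂x_i - ∂f_i/∂x_j) dx_i ∧ dx_j:
  coeff of dx ∧ dy: y - 1
  coeff of dx ∧ dz: 4*x + 2*y
  coeff of dy ∧ dz: 2*x
Step 2: Apply d again to each 2-form coefficient. The only possible 3-form in R^3 is dx ∧ dy ∧ dz, with coefficient
  ∂(coeff of dy∧dz)/∂x - ∂(coeff of dx∧dz)/∂y + ∂(coeff of dx∧dy)/∂z
  = ∂/∂x (2*x) - ∂/∂y (4*x + 2*y) + ∂/∂z (y - 1).
Each of these terms simplifies to sums of mixed partials that cancel in pairs. The result is 0 (by equality of mixed partials for smooth functions — Schwarz / Clairaut).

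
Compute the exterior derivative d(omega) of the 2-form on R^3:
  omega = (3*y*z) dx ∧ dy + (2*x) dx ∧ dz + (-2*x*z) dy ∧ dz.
d(omega) = (3*y - 2*z) dx ∧ dy ∧ dz

For a 2-form omega = sum_{i<j} g_{ij} dx_i ∧ dx_j, the exterior derivative is
  d(omega) = sum_{i<j} d(g_{ij}) ∧ dx_i ∧ dx_j = sum_{i<j, k} (∂g_{ij}/∂x_k) dx_k ∧ dx_i ∧ dx_j.
Expand each term, using dx_k ∧ dx_i ∧ dx_j = sgn(permutation) dx_{(a)} ∧ dx_{(b)} ∧ dx_{(c)} with (a < b < c) sorted:
  d(3*y*z) includes (∂/∂z)(3*y*z) dz = (3*y) dz, which multiplied by dx ∧ dy gives (3*y) dx ∧ dy ∧ dz
  d(-2*x*z) includes (∂/∂x)(-2*x*z) dx = (-2*z) dx, which multiplied by dy ∧ dz gives (-2*z) dx ∧ dy ∧ dz
Collecting like 3-forms: d(omega) = (3*y - 2*z) dx ∧ dy ∧ dz.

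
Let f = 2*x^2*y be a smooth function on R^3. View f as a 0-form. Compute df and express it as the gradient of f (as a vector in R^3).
df = (4*x*y) dx + (2*x^2) dy + (0) dz; grad f = (4*x*y, 2*x^2, 0)

For a 0-form f, d f = (∂f/∂x) dx + (∂f/∂y) dy + (∂f/∂z) dz. The components of the vector representation are exactly the entries of grad f in Cartesian coordinates:
  ∂f/∂x = 4*x*y
  ∂f/∂y = 2*x^2
  ∂f/∂z = 0.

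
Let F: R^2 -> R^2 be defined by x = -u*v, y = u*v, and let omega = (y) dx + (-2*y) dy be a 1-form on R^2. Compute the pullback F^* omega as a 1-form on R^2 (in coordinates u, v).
F^* omega = (-3*u*v^2) du + (-3*u^2*v) dv

Using F^*(f dg) = (f ∘ F) d(g ∘ F), substitute each coordinate x_i by F_i(u, v) in f_i, and replace dx_i by d F_i = (∂F_i/∂u) du + (∂F_i/∂v) dv.
  For the x component: f_1(F) = u*v; d F_1 = (-v) du + (-u) dv
  For the y component: f_2(F) = -2*u*v; d F_2 = (v) du + (u) dv
Combining and collecting du, dv coefficients:
  coeff of du: -3*u*v^2
  coeff of dv: -3*u^2*v
F^* omega = (-3*u*v^2) du + (-3*u^2*v) dv.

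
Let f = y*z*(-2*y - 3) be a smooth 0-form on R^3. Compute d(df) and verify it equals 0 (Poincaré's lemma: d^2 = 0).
d(df) = 0

Step 1: df = sum_i (∂f/∂x_i) dx_i = (0) dx + (z*(-4*y - 3)) dy + (y*(-2*y - 3)) dz.
Step 2: Apply d again. Using the 1-form formula, the coefficient of dx ∧ dy in d(df) is ∂^2 f/∂x ∂y - ∂^2 f/∂y ∂x = (0) - (0) = 0 (equality of mixed partials for smooth f).
Similarly for dx ∧ dz and dy ∧ dz — all coefficients vanish. So d(df) = 0.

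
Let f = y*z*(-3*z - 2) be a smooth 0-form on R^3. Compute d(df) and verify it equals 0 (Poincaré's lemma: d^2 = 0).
d(df) = 0

Step 1: df = sum_i (∂f/∂x_i) dx_i = (0) dx + (z*(-3*z - 2)) dy + (2*y*(-3*z - 1)) dz.
Step 2: Apply d again. Using the 1-form formula, the coefficient of dx ∧ dy in d(df) is ∂^2 f/∂x ∂y - ∂^2 f/∂y ∂x = (0) - (0) = 0 (equality of mixed partials for smooth f).
Similarly for dx ∧ dz and dy ∧ dz — all coefficients vanish. So d(df) = 0.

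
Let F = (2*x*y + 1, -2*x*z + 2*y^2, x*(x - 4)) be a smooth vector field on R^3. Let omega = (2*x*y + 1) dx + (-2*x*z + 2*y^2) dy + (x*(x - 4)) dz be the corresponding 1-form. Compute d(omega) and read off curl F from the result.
d(omega) = (2*x) dy ∧ dz + (4 - 2*x) dz ∧ dx + (-2*x - 2*z) dx ∧ dy; curl F = (2*x, 4 - 2*x, -2*x - 2*z)

d omega = sum_{i<j} (∂f_j/∂x_i - ∂f_i/∂x_j) dx_i ∧ dx_j. Under the identification (dy ∧ dz, dz ∧ dx, dx ∧ dy) ↔ (e_x, e_y, e_z), the coefficients are exactly the components of curl F. Compute:
  ∂R/∂y - ∂Q/∂z = (0) - (-2*x) = 2*x
  ∂P/∂z - ∂R/∂x = (0) - (2*x - 4) = 4 - 2*x
  ∂Q/∂x - ∂P/∂y = (-2*z) - (2*x) = -2*x - 2*z.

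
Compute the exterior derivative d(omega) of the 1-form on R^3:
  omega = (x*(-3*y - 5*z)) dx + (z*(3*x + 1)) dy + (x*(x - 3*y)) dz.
d(omega) = (3*x + 3*z) dx ∧ dy + (7*x - 3*y) dx ∧ dz + (-6*x - 1) dy ∧ dz

For a 1-form omega = sum_i f_i dx_i, the exterior derivative is
  d(omega) = sum_{i < j} (∂f_j/∂x_i - ∂f_i/∂x_j) dx_i ∧ dx_j.
  coefficient of dx ∧ dy: ∂f_2/∂x - ∂f_1/∂y = ∂(z*(3*x + 1))/∂x - ∂(x*(-3*y - 5*z))/∂y = 3*x + 3*z
  coefficient of dx ∧ dz: ∂f_3/∂x - ∂f_1/∂z = ∂(x*(x - 3*y))/∂x - ∂(x*(-3*y - 5*z))/∂z = 7*x - 3*y
  coefficient of dy ∧ dz: ∂f_3/∂y - ∂f_2/∂z = ∂(x*(x - 3*y))/∂y - ∂(z*(3*x + 1))/∂z = -6*x - 1
Assembling: d(omega) = (3*x + 3*z) dx ∧ dy + (7*x - 3*y) dx ∧ dz + (-6*x - 1) dy ∧ dz.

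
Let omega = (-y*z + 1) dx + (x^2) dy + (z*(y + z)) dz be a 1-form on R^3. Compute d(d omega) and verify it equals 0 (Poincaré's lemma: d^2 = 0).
d(d omega) = 0

Step 1: d omega = sum_{i<j} (∂f_j/∂x_i - ∂f_i/∂x_j) dx_i ∧ dx_j:
  coeff of dx ∧ dy: 2*x + z
  coeff of dx ∧ dz: y
  coeff of dy ∧ dz: z
Step 2: Apply d again to each 2-form coefficient. The only possible 3-form in R^3 is dx ∧ dy ∧ dz, with coefficient
  ∂(coeff of dy∧dz)/∂x - ∂(coeff of dx∧dz)/∂y + ∂(coeff of dx∧dy)/∂z
  = ∂/∂x (z) - ∂/∂y (y) + ∂/∂z (2*x + z).
Each of these terms simplifies to sums of mixed partials that cancel in pairs. The result is 0 (by equality of mixed partials for smooth functions — Schwarz / Clairaut).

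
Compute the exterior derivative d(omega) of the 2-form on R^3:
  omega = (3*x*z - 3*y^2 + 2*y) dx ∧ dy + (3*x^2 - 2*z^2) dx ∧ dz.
d(omega) = (3*x) dx ∧ dy ∧ dz

For a 2-form omega = sum_{i<j} g_{ij} dx_i ∧ dx_j, the exterior derivative is
  d(omega) = sum_{i<j} d(g_{ij}) ∧ dx_i ∧ dx_j = sum_{i<j, k} (∂g_{ij}/∂x_k) dx_k ∧ dx_i ∧ dx_j.
Expand each term, using dx_k ∧ dx_i ∧ dx_j = sgn(permutation) dx_{(a)} ∧ dx_{(b)} ∧ dx_{(c)} with (a < b < c) sorted:
  d(3*x*z - 3*y^2 + 2*y) includes (∂/∂z)(3*x*z - 3*y^2 + 2*y) dz = (3*x) dz, which multiplied by dx ∧ dy gives (3*x) dx ∧ dy ∧ dz
Collecting like 3-forms: d(omega) = (3*x) dx ∧ dy ∧ dz.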